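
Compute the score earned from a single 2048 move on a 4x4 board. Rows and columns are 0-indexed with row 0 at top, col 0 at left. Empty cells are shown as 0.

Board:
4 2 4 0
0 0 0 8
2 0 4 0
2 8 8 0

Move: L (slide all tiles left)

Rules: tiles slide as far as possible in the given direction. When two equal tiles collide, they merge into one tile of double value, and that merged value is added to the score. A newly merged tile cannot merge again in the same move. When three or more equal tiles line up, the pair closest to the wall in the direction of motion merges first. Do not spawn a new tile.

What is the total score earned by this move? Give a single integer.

Answer: 16

Derivation:
Slide left:
row 0: [4, 2, 4, 0] -> [4, 2, 4, 0]  score +0 (running 0)
row 1: [0, 0, 0, 8] -> [8, 0, 0, 0]  score +0 (running 0)
row 2: [2, 0, 4, 0] -> [2, 4, 0, 0]  score +0 (running 0)
row 3: [2, 8, 8, 0] -> [2, 16, 0, 0]  score +16 (running 16)
Board after move:
 4  2  4  0
 8  0  0  0
 2  4  0  0
 2 16  0  0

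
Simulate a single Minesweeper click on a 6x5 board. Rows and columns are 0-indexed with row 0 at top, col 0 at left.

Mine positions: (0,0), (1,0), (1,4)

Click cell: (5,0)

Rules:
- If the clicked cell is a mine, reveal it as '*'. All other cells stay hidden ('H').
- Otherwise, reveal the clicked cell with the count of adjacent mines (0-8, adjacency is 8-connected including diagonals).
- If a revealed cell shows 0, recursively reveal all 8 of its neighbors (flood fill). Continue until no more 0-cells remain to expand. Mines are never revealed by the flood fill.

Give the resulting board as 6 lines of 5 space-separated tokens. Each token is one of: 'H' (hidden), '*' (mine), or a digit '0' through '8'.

H 2 0 1 H
H 2 0 1 H
1 1 0 1 1
0 0 0 0 0
0 0 0 0 0
0 0 0 0 0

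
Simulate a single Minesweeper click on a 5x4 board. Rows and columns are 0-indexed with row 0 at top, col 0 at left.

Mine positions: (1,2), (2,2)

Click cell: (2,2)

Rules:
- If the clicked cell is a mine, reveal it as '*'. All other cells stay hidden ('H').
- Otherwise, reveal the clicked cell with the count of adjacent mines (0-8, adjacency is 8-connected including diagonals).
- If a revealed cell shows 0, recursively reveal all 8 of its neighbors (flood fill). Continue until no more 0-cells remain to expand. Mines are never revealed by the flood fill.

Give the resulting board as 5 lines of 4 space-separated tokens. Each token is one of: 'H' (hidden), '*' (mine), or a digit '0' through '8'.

H H H H
H H H H
H H * H
H H H H
H H H H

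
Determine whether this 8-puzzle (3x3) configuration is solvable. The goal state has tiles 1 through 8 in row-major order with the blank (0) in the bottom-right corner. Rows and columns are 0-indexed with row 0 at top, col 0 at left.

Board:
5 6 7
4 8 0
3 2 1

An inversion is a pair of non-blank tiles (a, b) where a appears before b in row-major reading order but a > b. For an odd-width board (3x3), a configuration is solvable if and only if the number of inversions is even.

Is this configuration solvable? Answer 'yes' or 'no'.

Answer: no

Derivation:
Inversions (pairs i<j in row-major order where tile[i] > tile[j] > 0): 21
21 is odd, so the puzzle is not solvable.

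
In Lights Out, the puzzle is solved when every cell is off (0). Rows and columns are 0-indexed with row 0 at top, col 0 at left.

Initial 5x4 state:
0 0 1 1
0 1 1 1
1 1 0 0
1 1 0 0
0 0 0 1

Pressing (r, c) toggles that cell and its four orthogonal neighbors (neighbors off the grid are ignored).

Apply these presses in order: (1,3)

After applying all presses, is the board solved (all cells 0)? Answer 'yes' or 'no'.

Answer: no

Derivation:
After press 1 at (1,3):
0 0 1 0
0 1 0 0
1 1 0 1
1 1 0 0
0 0 0 1

Lights still on: 8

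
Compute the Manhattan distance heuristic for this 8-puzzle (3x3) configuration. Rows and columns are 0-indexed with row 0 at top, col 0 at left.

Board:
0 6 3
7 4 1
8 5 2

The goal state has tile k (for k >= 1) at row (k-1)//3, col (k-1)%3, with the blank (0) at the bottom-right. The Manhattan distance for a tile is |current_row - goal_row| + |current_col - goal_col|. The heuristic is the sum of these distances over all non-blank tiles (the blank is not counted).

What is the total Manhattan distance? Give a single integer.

Answer: 12

Derivation:
Tile 6: (0,1)->(1,2) = 2
Tile 3: (0,2)->(0,2) = 0
Tile 7: (1,0)->(2,0) = 1
Tile 4: (1,1)->(1,0) = 1
Tile 1: (1,2)->(0,0) = 3
Tile 8: (2,0)->(2,1) = 1
Tile 5: (2,1)->(1,1) = 1
Tile 2: (2,2)->(0,1) = 3
Sum: 2 + 0 + 1 + 1 + 3 + 1 + 1 + 3 = 12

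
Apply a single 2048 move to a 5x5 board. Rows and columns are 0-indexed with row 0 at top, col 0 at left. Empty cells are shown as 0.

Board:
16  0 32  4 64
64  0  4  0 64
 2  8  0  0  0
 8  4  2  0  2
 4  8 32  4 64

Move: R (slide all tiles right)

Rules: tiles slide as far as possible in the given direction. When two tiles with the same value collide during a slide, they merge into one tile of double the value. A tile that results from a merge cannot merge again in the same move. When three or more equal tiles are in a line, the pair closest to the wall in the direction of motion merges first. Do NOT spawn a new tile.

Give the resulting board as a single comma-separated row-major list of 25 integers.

Answer: 0, 16, 32, 4, 64, 0, 0, 64, 4, 64, 0, 0, 0, 2, 8, 0, 0, 8, 4, 4, 4, 8, 32, 4, 64

Derivation:
Slide right:
row 0: [16, 0, 32, 4, 64] -> [0, 16, 32, 4, 64]
row 1: [64, 0, 4, 0, 64] -> [0, 0, 64, 4, 64]
row 2: [2, 8, 0, 0, 0] -> [0, 0, 0, 2, 8]
row 3: [8, 4, 2, 0, 2] -> [0, 0, 8, 4, 4]
row 4: [4, 8, 32, 4, 64] -> [4, 8, 32, 4, 64]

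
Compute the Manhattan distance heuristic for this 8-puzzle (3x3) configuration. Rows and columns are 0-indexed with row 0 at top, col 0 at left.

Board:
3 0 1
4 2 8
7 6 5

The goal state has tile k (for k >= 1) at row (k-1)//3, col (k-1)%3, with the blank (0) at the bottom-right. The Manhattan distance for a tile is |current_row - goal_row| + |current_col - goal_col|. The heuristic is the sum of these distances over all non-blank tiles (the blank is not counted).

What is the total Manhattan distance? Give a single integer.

Answer: 11

Derivation:
Tile 3: (0,0)->(0,2) = 2
Tile 1: (0,2)->(0,0) = 2
Tile 4: (1,0)->(1,0) = 0
Tile 2: (1,1)->(0,1) = 1
Tile 8: (1,2)->(2,1) = 2
Tile 7: (2,0)->(2,0) = 0
Tile 6: (2,1)->(1,2) = 2
Tile 5: (2,2)->(1,1) = 2
Sum: 2 + 2 + 0 + 1 + 2 + 0 + 2 + 2 = 11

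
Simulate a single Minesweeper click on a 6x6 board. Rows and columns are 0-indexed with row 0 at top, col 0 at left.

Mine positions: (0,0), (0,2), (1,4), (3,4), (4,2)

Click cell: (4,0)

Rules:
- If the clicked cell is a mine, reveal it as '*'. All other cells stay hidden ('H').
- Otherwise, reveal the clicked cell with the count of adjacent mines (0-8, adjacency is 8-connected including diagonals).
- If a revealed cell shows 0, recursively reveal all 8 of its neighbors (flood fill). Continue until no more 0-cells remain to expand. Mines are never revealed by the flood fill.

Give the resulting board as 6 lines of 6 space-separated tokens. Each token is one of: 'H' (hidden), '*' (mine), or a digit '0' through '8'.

H H H H H H
1 2 1 2 H H
0 0 0 2 H H
0 1 1 2 H H
0 1 H H H H
0 1 H H H H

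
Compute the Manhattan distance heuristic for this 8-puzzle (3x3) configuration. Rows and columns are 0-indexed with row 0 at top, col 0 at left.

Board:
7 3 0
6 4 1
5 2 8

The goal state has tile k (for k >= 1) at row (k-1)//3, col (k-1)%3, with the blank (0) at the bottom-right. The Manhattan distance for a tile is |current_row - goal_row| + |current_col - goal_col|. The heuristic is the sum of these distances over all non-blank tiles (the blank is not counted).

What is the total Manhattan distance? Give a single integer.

Tile 7: (0,0)->(2,0) = 2
Tile 3: (0,1)->(0,2) = 1
Tile 6: (1,0)->(1,2) = 2
Tile 4: (1,1)->(1,0) = 1
Tile 1: (1,2)->(0,0) = 3
Tile 5: (2,0)->(1,1) = 2
Tile 2: (2,1)->(0,1) = 2
Tile 8: (2,2)->(2,1) = 1
Sum: 2 + 1 + 2 + 1 + 3 + 2 + 2 + 1 = 14

Answer: 14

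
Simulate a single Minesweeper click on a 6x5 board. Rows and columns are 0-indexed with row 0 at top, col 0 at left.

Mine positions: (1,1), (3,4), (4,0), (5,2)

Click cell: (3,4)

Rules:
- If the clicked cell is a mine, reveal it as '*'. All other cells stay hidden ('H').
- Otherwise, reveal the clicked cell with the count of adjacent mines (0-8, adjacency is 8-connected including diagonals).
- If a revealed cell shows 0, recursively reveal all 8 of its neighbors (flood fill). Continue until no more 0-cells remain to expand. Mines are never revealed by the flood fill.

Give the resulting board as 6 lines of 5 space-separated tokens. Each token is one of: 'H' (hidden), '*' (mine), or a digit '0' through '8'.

H H H H H
H H H H H
H H H H H
H H H H *
H H H H H
H H H H H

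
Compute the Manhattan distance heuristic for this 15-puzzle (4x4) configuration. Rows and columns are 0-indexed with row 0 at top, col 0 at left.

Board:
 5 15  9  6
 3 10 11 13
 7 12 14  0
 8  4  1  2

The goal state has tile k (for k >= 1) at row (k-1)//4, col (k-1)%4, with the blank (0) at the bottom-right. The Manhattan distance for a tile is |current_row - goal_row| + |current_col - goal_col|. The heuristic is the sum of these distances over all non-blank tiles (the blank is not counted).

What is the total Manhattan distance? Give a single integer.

Tile 5: at (0,0), goal (1,0), distance |0-1|+|0-0| = 1
Tile 15: at (0,1), goal (3,2), distance |0-3|+|1-2| = 4
Tile 9: at (0,2), goal (2,0), distance |0-2|+|2-0| = 4
Tile 6: at (0,3), goal (1,1), distance |0-1|+|3-1| = 3
Tile 3: at (1,0), goal (0,2), distance |1-0|+|0-2| = 3
Tile 10: at (1,1), goal (2,1), distance |1-2|+|1-1| = 1
Tile 11: at (1,2), goal (2,2), distance |1-2|+|2-2| = 1
Tile 13: at (1,3), goal (3,0), distance |1-3|+|3-0| = 5
Tile 7: at (2,0), goal (1,2), distance |2-1|+|0-2| = 3
Tile 12: at (2,1), goal (2,3), distance |2-2|+|1-3| = 2
Tile 14: at (2,2), goal (3,1), distance |2-3|+|2-1| = 2
Tile 8: at (3,0), goal (1,3), distance |3-1|+|0-3| = 5
Tile 4: at (3,1), goal (0,3), distance |3-0|+|1-3| = 5
Tile 1: at (3,2), goal (0,0), distance |3-0|+|2-0| = 5
Tile 2: at (3,3), goal (0,1), distance |3-0|+|3-1| = 5
Sum: 1 + 4 + 4 + 3 + 3 + 1 + 1 + 5 + 3 + 2 + 2 + 5 + 5 + 5 + 5 = 49

Answer: 49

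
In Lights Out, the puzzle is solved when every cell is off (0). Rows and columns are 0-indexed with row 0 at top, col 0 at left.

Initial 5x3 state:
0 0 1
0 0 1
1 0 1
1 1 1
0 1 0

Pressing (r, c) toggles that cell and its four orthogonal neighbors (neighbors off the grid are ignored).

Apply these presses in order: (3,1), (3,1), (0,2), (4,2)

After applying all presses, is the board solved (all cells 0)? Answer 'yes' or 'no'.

Answer: no

Derivation:
After press 1 at (3,1):
0 0 1
0 0 1
1 1 1
0 0 0
0 0 0

After press 2 at (3,1):
0 0 1
0 0 1
1 0 1
1 1 1
0 1 0

After press 3 at (0,2):
0 1 0
0 0 0
1 0 1
1 1 1
0 1 0

After press 4 at (4,2):
0 1 0
0 0 0
1 0 1
1 1 0
0 0 1

Lights still on: 6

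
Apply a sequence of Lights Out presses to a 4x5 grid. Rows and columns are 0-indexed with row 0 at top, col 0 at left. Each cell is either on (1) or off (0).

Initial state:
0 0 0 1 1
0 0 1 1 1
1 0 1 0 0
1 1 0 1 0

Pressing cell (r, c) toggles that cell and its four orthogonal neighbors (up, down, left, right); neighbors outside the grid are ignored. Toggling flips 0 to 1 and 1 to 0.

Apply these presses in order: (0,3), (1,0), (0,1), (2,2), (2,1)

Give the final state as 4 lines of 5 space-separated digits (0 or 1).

Answer: 0 1 0 0 0
1 1 0 0 1
1 0 1 1 0
1 0 1 1 0

Derivation:
After press 1 at (0,3):
0 0 1 0 0
0 0 1 0 1
1 0 1 0 0
1 1 0 1 0

After press 2 at (1,0):
1 0 1 0 0
1 1 1 0 1
0 0 1 0 0
1 1 0 1 0

After press 3 at (0,1):
0 1 0 0 0
1 0 1 0 1
0 0 1 0 0
1 1 0 1 0

After press 4 at (2,2):
0 1 0 0 0
1 0 0 0 1
0 1 0 1 0
1 1 1 1 0

After press 5 at (2,1):
0 1 0 0 0
1 1 0 0 1
1 0 1 1 0
1 0 1 1 0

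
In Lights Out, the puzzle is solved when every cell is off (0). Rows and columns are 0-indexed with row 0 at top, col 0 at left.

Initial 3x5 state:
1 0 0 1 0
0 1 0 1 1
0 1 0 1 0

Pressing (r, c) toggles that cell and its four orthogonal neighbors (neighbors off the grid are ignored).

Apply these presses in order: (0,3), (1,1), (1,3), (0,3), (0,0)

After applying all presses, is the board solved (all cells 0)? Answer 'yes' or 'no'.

Answer: yes

Derivation:
After press 1 at (0,3):
1 0 1 0 1
0 1 0 0 1
0 1 0 1 0

After press 2 at (1,1):
1 1 1 0 1
1 0 1 0 1
0 0 0 1 0

After press 3 at (1,3):
1 1 1 1 1
1 0 0 1 0
0 0 0 0 0

After press 4 at (0,3):
1 1 0 0 0
1 0 0 0 0
0 0 0 0 0

After press 5 at (0,0):
0 0 0 0 0
0 0 0 0 0
0 0 0 0 0

Lights still on: 0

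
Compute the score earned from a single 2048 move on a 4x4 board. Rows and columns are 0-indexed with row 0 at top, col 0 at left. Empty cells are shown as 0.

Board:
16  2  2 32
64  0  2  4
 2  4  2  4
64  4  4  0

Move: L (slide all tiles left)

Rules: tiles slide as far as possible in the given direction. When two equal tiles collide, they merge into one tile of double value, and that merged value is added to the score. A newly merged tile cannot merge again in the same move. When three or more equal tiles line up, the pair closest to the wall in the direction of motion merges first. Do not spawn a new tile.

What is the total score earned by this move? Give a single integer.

Answer: 12

Derivation:
Slide left:
row 0: [16, 2, 2, 32] -> [16, 4, 32, 0]  score +4 (running 4)
row 1: [64, 0, 2, 4] -> [64, 2, 4, 0]  score +0 (running 4)
row 2: [2, 4, 2, 4] -> [2, 4, 2, 4]  score +0 (running 4)
row 3: [64, 4, 4, 0] -> [64, 8, 0, 0]  score +8 (running 12)
Board after move:
16  4 32  0
64  2  4  0
 2  4  2  4
64  8  0  0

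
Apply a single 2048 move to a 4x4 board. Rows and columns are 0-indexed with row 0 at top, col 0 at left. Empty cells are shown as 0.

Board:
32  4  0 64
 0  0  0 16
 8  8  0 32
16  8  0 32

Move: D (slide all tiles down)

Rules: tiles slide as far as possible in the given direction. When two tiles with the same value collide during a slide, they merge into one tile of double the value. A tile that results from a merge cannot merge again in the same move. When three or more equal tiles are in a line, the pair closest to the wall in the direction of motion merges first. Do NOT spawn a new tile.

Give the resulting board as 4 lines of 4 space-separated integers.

Answer:  0  0  0  0
32  0  0 64
 8  4  0 16
16 16  0 64

Derivation:
Slide down:
col 0: [32, 0, 8, 16] -> [0, 32, 8, 16]
col 1: [4, 0, 8, 8] -> [0, 0, 4, 16]
col 2: [0, 0, 0, 0] -> [0, 0, 0, 0]
col 3: [64, 16, 32, 32] -> [0, 64, 16, 64]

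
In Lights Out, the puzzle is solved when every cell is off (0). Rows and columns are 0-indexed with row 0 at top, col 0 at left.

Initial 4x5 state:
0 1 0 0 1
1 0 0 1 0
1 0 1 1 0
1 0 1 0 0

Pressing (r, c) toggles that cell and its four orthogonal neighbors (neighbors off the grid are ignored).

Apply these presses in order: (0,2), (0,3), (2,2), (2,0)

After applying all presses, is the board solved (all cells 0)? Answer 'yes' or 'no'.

After press 1 at (0,2):
0 0 1 1 1
1 0 1 1 0
1 0 1 1 0
1 0 1 0 0

After press 2 at (0,3):
0 0 0 0 0
1 0 1 0 0
1 0 1 1 0
1 0 1 0 0

After press 3 at (2,2):
0 0 0 0 0
1 0 0 0 0
1 1 0 0 0
1 0 0 0 0

After press 4 at (2,0):
0 0 0 0 0
0 0 0 0 0
0 0 0 0 0
0 0 0 0 0

Lights still on: 0

Answer: yes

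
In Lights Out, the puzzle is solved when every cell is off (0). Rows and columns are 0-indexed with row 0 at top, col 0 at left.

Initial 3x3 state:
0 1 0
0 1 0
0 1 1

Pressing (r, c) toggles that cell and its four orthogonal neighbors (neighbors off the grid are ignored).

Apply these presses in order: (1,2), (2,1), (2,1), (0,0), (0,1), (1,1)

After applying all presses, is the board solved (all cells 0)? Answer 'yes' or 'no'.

Answer: yes

Derivation:
After press 1 at (1,2):
0 1 1
0 0 1
0 1 0

After press 2 at (2,1):
0 1 1
0 1 1
1 0 1

After press 3 at (2,1):
0 1 1
0 0 1
0 1 0

After press 4 at (0,0):
1 0 1
1 0 1
0 1 0

After press 5 at (0,1):
0 1 0
1 1 1
0 1 0

After press 6 at (1,1):
0 0 0
0 0 0
0 0 0

Lights still on: 0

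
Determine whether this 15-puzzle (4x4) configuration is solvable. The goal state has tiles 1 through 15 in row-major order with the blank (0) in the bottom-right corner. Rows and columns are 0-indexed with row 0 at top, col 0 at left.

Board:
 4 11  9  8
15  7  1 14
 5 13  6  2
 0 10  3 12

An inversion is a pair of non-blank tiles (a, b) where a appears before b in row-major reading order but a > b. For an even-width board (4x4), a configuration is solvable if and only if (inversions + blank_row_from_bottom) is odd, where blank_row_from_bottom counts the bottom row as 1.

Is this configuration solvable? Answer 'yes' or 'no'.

Inversions: 57
Blank is in row 3 (0-indexed from top), which is row 1 counting from the bottom (bottom = 1).
57 + 1 = 58, which is even, so the puzzle is not solvable.

Answer: no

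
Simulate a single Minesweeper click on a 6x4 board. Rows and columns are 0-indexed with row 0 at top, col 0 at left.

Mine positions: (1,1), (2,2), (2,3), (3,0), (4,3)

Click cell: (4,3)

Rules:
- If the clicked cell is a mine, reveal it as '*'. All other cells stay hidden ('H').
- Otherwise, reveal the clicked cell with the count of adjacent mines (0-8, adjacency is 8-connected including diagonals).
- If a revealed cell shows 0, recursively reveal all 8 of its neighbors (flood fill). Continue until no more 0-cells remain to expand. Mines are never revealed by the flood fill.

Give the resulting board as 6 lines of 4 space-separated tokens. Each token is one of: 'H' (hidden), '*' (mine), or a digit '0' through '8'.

H H H H
H H H H
H H H H
H H H H
H H H *
H H H H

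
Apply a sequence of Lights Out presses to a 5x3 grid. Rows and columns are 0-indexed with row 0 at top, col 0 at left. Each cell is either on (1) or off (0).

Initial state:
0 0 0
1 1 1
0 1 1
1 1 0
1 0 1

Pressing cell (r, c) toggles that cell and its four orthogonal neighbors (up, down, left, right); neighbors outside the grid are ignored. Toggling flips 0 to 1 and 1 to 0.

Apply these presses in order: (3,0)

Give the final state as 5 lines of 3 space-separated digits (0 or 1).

Answer: 0 0 0
1 1 1
1 1 1
0 0 0
0 0 1

Derivation:
After press 1 at (3,0):
0 0 0
1 1 1
1 1 1
0 0 0
0 0 1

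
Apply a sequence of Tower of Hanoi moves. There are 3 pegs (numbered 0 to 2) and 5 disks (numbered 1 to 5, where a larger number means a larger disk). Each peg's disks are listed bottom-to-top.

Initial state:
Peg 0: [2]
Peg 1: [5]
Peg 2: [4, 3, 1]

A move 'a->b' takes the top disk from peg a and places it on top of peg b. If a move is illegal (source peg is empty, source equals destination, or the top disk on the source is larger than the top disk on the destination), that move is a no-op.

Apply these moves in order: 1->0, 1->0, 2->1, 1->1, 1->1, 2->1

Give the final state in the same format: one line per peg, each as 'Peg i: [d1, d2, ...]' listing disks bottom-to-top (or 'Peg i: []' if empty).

After move 1 (1->0):
Peg 0: [2]
Peg 1: [5]
Peg 2: [4, 3, 1]

After move 2 (1->0):
Peg 0: [2]
Peg 1: [5]
Peg 2: [4, 3, 1]

After move 3 (2->1):
Peg 0: [2]
Peg 1: [5, 1]
Peg 2: [4, 3]

After move 4 (1->1):
Peg 0: [2]
Peg 1: [5, 1]
Peg 2: [4, 3]

After move 5 (1->1):
Peg 0: [2]
Peg 1: [5, 1]
Peg 2: [4, 3]

After move 6 (2->1):
Peg 0: [2]
Peg 1: [5, 1]
Peg 2: [4, 3]

Answer: Peg 0: [2]
Peg 1: [5, 1]
Peg 2: [4, 3]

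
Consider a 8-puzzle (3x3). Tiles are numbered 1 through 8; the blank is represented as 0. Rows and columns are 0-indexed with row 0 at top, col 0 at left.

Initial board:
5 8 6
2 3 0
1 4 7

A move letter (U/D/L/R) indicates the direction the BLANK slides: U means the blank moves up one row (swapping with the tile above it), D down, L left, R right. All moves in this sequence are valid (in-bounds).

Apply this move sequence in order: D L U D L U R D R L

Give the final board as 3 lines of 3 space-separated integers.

Answer: 5 8 6
3 1 7
2 0 4

Derivation:
After move 1 (D):
5 8 6
2 3 7
1 4 0

After move 2 (L):
5 8 6
2 3 7
1 0 4

After move 3 (U):
5 8 6
2 0 7
1 3 4

After move 4 (D):
5 8 6
2 3 7
1 0 4

After move 5 (L):
5 8 6
2 3 7
0 1 4

After move 6 (U):
5 8 6
0 3 7
2 1 4

After move 7 (R):
5 8 6
3 0 7
2 1 4

After move 8 (D):
5 8 6
3 1 7
2 0 4

After move 9 (R):
5 8 6
3 1 7
2 4 0

After move 10 (L):
5 8 6
3 1 7
2 0 4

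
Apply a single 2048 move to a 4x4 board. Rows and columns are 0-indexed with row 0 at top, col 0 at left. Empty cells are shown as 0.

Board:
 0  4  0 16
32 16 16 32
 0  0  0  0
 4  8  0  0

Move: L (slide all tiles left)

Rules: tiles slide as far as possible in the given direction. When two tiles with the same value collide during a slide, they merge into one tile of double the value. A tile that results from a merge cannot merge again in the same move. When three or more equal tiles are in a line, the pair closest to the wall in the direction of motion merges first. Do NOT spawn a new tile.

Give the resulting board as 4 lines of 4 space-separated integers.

Slide left:
row 0: [0, 4, 0, 16] -> [4, 16, 0, 0]
row 1: [32, 16, 16, 32] -> [32, 32, 32, 0]
row 2: [0, 0, 0, 0] -> [0, 0, 0, 0]
row 3: [4, 8, 0, 0] -> [4, 8, 0, 0]

Answer:  4 16  0  0
32 32 32  0
 0  0  0  0
 4  8  0  0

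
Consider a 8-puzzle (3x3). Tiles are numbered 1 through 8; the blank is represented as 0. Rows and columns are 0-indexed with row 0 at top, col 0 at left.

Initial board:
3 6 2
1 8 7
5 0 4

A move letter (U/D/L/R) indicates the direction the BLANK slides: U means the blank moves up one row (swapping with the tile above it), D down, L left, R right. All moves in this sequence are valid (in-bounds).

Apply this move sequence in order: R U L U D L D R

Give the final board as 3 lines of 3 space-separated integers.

Answer: 3 6 2
5 1 8
4 0 7

Derivation:
After move 1 (R):
3 6 2
1 8 7
5 4 0

After move 2 (U):
3 6 2
1 8 0
5 4 7

After move 3 (L):
3 6 2
1 0 8
5 4 7

After move 4 (U):
3 0 2
1 6 8
5 4 7

After move 5 (D):
3 6 2
1 0 8
5 4 7

After move 6 (L):
3 6 2
0 1 8
5 4 7

After move 7 (D):
3 6 2
5 1 8
0 4 7

After move 8 (R):
3 6 2
5 1 8
4 0 7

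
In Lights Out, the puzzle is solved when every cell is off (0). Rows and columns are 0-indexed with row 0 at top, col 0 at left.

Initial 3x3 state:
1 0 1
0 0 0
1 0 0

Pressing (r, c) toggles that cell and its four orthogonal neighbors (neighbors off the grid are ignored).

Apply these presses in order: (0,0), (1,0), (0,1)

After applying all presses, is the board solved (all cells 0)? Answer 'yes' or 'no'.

Answer: yes

Derivation:
After press 1 at (0,0):
0 1 1
1 0 0
1 0 0

After press 2 at (1,0):
1 1 1
0 1 0
0 0 0

After press 3 at (0,1):
0 0 0
0 0 0
0 0 0

Lights still on: 0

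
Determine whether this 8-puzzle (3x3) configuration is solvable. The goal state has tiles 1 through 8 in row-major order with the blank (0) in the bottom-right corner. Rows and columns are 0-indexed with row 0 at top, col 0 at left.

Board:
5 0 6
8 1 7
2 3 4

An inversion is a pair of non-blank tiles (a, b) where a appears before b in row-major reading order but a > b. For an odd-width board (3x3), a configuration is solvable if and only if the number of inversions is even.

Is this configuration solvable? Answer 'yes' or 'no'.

Answer: yes

Derivation:
Inversions (pairs i<j in row-major order where tile[i] > tile[j] > 0): 16
16 is even, so the puzzle is solvable.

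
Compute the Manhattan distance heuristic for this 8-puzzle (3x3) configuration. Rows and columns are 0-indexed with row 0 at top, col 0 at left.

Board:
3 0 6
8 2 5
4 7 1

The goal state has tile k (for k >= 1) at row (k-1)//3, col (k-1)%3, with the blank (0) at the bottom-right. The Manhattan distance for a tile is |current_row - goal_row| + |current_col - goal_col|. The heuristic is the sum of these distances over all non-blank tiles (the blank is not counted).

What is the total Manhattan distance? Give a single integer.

Answer: 13

Derivation:
Tile 3: at (0,0), goal (0,2), distance |0-0|+|0-2| = 2
Tile 6: at (0,2), goal (1,2), distance |0-1|+|2-2| = 1
Tile 8: at (1,0), goal (2,1), distance |1-2|+|0-1| = 2
Tile 2: at (1,1), goal (0,1), distance |1-0|+|1-1| = 1
Tile 5: at (1,2), goal (1,1), distance |1-1|+|2-1| = 1
Tile 4: at (2,0), goal (1,0), distance |2-1|+|0-0| = 1
Tile 7: at (2,1), goal (2,0), distance |2-2|+|1-0| = 1
Tile 1: at (2,2), goal (0,0), distance |2-0|+|2-0| = 4
Sum: 2 + 1 + 2 + 1 + 1 + 1 + 1 + 4 = 13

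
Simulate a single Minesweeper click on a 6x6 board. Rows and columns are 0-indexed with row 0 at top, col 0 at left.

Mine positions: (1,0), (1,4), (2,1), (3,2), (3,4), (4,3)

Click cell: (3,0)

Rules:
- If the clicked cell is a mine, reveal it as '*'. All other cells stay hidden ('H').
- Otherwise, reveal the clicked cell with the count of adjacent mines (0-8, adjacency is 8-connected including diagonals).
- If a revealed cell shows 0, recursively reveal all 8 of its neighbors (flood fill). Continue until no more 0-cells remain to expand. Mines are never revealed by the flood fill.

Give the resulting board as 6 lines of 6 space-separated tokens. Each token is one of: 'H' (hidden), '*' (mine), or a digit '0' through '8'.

H H H H H H
H H H H H H
H H H H H H
1 H H H H H
H H H H H H
H H H H H H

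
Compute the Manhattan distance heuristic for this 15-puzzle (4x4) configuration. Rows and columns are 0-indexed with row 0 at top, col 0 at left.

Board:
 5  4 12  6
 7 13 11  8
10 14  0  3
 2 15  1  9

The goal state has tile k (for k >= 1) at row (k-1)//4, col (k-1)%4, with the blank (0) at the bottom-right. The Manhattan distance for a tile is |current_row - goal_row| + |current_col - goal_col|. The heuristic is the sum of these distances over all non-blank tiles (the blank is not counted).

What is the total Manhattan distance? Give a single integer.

Answer: 34

Derivation:
Tile 5: (0,0)->(1,0) = 1
Tile 4: (0,1)->(0,3) = 2
Tile 12: (0,2)->(2,3) = 3
Tile 6: (0,3)->(1,1) = 3
Tile 7: (1,0)->(1,2) = 2
Tile 13: (1,1)->(3,0) = 3
Tile 11: (1,2)->(2,2) = 1
Tile 8: (1,3)->(1,3) = 0
Tile 10: (2,0)->(2,1) = 1
Tile 14: (2,1)->(3,1) = 1
Tile 3: (2,3)->(0,2) = 3
Tile 2: (3,0)->(0,1) = 4
Tile 15: (3,1)->(3,2) = 1
Tile 1: (3,2)->(0,0) = 5
Tile 9: (3,3)->(2,0) = 4
Sum: 1 + 2 + 3 + 3 + 2 + 3 + 1 + 0 + 1 + 1 + 3 + 4 + 1 + 5 + 4 = 34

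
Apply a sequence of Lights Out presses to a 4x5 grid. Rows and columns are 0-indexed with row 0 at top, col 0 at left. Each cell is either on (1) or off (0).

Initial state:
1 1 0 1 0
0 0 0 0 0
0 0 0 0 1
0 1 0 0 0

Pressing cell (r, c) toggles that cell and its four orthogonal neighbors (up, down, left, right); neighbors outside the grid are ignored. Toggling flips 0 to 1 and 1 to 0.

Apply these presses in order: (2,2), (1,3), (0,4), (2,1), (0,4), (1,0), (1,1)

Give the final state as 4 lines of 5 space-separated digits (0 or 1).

After press 1 at (2,2):
1 1 0 1 0
0 0 1 0 0
0 1 1 1 1
0 1 1 0 0

After press 2 at (1,3):
1 1 0 0 0
0 0 0 1 1
0 1 1 0 1
0 1 1 0 0

After press 3 at (0,4):
1 1 0 1 1
0 0 0 1 0
0 1 1 0 1
0 1 1 0 0

After press 4 at (2,1):
1 1 0 1 1
0 1 0 1 0
1 0 0 0 1
0 0 1 0 0

After press 5 at (0,4):
1 1 0 0 0
0 1 0 1 1
1 0 0 0 1
0 0 1 0 0

After press 6 at (1,0):
0 1 0 0 0
1 0 0 1 1
0 0 0 0 1
0 0 1 0 0

After press 7 at (1,1):
0 0 0 0 0
0 1 1 1 1
0 1 0 0 1
0 0 1 0 0

Answer: 0 0 0 0 0
0 1 1 1 1
0 1 0 0 1
0 0 1 0 0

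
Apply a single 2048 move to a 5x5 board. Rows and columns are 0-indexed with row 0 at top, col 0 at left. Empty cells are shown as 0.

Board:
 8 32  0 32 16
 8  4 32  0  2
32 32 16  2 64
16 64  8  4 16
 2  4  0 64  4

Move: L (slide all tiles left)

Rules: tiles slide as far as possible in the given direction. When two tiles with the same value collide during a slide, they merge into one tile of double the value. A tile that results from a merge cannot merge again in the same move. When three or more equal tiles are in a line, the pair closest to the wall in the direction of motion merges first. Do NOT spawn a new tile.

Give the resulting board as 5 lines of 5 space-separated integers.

Answer:  8 64 16  0  0
 8  4 32  2  0
64 16  2 64  0
16 64  8  4 16
 2  4 64  4  0

Derivation:
Slide left:
row 0: [8, 32, 0, 32, 16] -> [8, 64, 16, 0, 0]
row 1: [8, 4, 32, 0, 2] -> [8, 4, 32, 2, 0]
row 2: [32, 32, 16, 2, 64] -> [64, 16, 2, 64, 0]
row 3: [16, 64, 8, 4, 16] -> [16, 64, 8, 4, 16]
row 4: [2, 4, 0, 64, 4] -> [2, 4, 64, 4, 0]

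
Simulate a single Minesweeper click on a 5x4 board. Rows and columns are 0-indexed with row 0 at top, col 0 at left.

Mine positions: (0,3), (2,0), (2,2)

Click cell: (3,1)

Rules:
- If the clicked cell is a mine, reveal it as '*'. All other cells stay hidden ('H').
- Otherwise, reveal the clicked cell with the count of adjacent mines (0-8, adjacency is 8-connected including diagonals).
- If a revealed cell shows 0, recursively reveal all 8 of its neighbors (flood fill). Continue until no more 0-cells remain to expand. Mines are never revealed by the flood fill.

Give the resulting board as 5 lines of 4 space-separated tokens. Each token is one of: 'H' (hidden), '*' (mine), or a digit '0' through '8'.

H H H H
H H H H
H H H H
H 2 H H
H H H H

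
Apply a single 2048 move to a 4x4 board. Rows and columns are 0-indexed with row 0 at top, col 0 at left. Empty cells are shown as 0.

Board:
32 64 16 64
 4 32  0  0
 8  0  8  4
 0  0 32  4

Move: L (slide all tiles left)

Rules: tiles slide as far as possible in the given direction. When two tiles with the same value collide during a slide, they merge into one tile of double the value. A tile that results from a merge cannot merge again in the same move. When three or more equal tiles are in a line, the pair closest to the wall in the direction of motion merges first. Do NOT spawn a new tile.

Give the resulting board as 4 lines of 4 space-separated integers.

Answer: 32 64 16 64
 4 32  0  0
16  4  0  0
32  4  0  0

Derivation:
Slide left:
row 0: [32, 64, 16, 64] -> [32, 64, 16, 64]
row 1: [4, 32, 0, 0] -> [4, 32, 0, 0]
row 2: [8, 0, 8, 4] -> [16, 4, 0, 0]
row 3: [0, 0, 32, 4] -> [32, 4, 0, 0]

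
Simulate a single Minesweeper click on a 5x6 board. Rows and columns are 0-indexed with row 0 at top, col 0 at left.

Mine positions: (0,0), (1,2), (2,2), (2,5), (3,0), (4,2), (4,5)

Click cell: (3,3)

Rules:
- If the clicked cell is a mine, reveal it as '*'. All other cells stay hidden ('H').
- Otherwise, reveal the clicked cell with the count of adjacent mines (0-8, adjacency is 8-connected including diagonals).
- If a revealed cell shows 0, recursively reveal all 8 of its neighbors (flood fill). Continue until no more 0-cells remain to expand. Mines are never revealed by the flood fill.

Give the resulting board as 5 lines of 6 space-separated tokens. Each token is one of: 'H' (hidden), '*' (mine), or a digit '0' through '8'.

H H H H H H
H H H H H H
H H H H H H
H H H 2 H H
H H H H H H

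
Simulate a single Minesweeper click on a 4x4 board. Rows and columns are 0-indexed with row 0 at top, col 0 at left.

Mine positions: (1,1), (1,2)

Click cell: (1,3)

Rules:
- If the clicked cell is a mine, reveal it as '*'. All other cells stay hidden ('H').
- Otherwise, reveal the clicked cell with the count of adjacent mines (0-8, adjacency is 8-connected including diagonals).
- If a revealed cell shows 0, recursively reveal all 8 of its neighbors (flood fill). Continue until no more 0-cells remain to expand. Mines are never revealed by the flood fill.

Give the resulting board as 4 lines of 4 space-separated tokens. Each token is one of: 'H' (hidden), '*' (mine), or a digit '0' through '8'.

H H H H
H H H 1
H H H H
H H H H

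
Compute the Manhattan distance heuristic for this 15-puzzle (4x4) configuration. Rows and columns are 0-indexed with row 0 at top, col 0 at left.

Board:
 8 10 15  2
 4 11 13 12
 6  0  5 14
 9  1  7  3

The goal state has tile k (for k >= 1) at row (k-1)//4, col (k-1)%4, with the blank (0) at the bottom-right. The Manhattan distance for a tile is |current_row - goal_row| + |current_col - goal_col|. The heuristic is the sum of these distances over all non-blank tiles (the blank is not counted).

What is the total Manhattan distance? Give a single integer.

Tile 8: at (0,0), goal (1,3), distance |0-1|+|0-3| = 4
Tile 10: at (0,1), goal (2,1), distance |0-2|+|1-1| = 2
Tile 15: at (0,2), goal (3,2), distance |0-3|+|2-2| = 3
Tile 2: at (0,3), goal (0,1), distance |0-0|+|3-1| = 2
Tile 4: at (1,0), goal (0,3), distance |1-0|+|0-3| = 4
Tile 11: at (1,1), goal (2,2), distance |1-2|+|1-2| = 2
Tile 13: at (1,2), goal (3,0), distance |1-3|+|2-0| = 4
Tile 12: at (1,3), goal (2,3), distance |1-2|+|3-3| = 1
Tile 6: at (2,0), goal (1,1), distance |2-1|+|0-1| = 2
Tile 5: at (2,2), goal (1,0), distance |2-1|+|2-0| = 3
Tile 14: at (2,3), goal (3,1), distance |2-3|+|3-1| = 3
Tile 9: at (3,0), goal (2,0), distance |3-2|+|0-0| = 1
Tile 1: at (3,1), goal (0,0), distance |3-0|+|1-0| = 4
Tile 7: at (3,2), goal (1,2), distance |3-1|+|2-2| = 2
Tile 3: at (3,3), goal (0,2), distance |3-0|+|3-2| = 4
Sum: 4 + 2 + 3 + 2 + 4 + 2 + 4 + 1 + 2 + 3 + 3 + 1 + 4 + 2 + 4 = 41

Answer: 41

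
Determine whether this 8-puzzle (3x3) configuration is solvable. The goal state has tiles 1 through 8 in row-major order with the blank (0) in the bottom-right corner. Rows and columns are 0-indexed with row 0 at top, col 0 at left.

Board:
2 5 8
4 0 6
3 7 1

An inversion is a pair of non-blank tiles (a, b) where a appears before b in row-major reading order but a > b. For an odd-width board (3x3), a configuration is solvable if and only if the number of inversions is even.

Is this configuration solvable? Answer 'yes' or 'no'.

Inversions (pairs i<j in row-major order where tile[i] > tile[j] > 0): 15
15 is odd, so the puzzle is not solvable.

Answer: no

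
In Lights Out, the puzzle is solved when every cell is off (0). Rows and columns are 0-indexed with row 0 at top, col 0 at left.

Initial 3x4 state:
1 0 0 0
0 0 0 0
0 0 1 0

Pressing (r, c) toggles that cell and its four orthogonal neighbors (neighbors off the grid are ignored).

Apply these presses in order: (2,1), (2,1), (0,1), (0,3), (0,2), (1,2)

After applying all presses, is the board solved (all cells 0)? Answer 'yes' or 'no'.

After press 1 at (2,1):
1 0 0 0
0 1 0 0
1 1 0 0

After press 2 at (2,1):
1 0 0 0
0 0 0 0
0 0 1 0

After press 3 at (0,1):
0 1 1 0
0 1 0 0
0 0 1 0

After press 4 at (0,3):
0 1 0 1
0 1 0 1
0 0 1 0

After press 5 at (0,2):
0 0 1 0
0 1 1 1
0 0 1 0

After press 6 at (1,2):
0 0 0 0
0 0 0 0
0 0 0 0

Lights still on: 0

Answer: yes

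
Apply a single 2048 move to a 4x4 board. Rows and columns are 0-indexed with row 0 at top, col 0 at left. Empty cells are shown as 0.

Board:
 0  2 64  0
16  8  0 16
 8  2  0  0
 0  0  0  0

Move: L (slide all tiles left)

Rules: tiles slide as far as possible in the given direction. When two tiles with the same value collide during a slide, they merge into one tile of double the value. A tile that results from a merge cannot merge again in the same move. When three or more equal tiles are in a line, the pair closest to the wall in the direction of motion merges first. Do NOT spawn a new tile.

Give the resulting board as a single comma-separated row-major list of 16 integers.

Slide left:
row 0: [0, 2, 64, 0] -> [2, 64, 0, 0]
row 1: [16, 8, 0, 16] -> [16, 8, 16, 0]
row 2: [8, 2, 0, 0] -> [8, 2, 0, 0]
row 3: [0, 0, 0, 0] -> [0, 0, 0, 0]

Answer: 2, 64, 0, 0, 16, 8, 16, 0, 8, 2, 0, 0, 0, 0, 0, 0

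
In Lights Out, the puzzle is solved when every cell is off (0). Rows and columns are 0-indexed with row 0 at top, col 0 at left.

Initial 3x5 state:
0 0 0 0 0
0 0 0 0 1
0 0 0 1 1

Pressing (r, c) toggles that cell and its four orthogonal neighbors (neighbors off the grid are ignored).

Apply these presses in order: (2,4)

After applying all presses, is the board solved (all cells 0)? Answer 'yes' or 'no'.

Answer: yes

Derivation:
After press 1 at (2,4):
0 0 0 0 0
0 0 0 0 0
0 0 0 0 0

Lights still on: 0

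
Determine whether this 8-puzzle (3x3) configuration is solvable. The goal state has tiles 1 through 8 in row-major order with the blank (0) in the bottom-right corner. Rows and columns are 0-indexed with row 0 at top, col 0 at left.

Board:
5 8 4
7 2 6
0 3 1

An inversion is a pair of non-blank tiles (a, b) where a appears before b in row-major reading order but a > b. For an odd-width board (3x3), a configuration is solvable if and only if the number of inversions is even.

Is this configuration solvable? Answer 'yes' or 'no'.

Answer: no

Derivation:
Inversions (pairs i<j in row-major order where tile[i] > tile[j] > 0): 21
21 is odd, so the puzzle is not solvable.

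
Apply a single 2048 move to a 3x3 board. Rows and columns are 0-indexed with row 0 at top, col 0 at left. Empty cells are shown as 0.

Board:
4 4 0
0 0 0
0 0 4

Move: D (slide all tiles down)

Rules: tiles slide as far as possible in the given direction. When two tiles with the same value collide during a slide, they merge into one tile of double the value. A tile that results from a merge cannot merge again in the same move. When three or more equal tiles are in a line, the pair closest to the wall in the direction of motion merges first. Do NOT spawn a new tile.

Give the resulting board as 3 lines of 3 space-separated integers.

Slide down:
col 0: [4, 0, 0] -> [0, 0, 4]
col 1: [4, 0, 0] -> [0, 0, 4]
col 2: [0, 0, 4] -> [0, 0, 4]

Answer: 0 0 0
0 0 0
4 4 4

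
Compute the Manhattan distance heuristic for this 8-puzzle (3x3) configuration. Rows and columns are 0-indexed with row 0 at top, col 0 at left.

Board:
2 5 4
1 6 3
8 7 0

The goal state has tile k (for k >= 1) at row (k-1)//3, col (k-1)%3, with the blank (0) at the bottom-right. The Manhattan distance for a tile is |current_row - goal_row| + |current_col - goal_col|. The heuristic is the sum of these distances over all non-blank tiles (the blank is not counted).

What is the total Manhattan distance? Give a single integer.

Tile 2: (0,0)->(0,1) = 1
Tile 5: (0,1)->(1,1) = 1
Tile 4: (0,2)->(1,0) = 3
Tile 1: (1,0)->(0,0) = 1
Tile 6: (1,1)->(1,2) = 1
Tile 3: (1,2)->(0,2) = 1
Tile 8: (2,0)->(2,1) = 1
Tile 7: (2,1)->(2,0) = 1
Sum: 1 + 1 + 3 + 1 + 1 + 1 + 1 + 1 = 10

Answer: 10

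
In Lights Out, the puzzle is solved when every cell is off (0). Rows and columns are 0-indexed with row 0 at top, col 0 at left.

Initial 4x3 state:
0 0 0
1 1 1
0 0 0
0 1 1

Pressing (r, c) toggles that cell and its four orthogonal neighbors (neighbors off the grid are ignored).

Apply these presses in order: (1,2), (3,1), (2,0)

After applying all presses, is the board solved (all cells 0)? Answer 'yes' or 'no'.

Answer: no

Derivation:
After press 1 at (1,2):
0 0 1
1 0 0
0 0 1
0 1 1

After press 2 at (3,1):
0 0 1
1 0 0
0 1 1
1 0 0

After press 3 at (2,0):
0 0 1
0 0 0
1 0 1
0 0 0

Lights still on: 3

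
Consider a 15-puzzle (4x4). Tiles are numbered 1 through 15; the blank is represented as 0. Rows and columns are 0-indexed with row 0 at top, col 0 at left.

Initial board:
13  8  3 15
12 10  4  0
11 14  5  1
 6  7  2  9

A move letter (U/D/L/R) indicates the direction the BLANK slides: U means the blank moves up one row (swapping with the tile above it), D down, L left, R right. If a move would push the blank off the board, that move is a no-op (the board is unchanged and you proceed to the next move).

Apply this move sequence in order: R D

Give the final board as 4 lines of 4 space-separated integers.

Answer: 13  8  3 15
12 10  4  1
11 14  5  0
 6  7  2  9

Derivation:
After move 1 (R):
13  8  3 15
12 10  4  0
11 14  5  1
 6  7  2  9

After move 2 (D):
13  8  3 15
12 10  4  1
11 14  5  0
 6  7  2  9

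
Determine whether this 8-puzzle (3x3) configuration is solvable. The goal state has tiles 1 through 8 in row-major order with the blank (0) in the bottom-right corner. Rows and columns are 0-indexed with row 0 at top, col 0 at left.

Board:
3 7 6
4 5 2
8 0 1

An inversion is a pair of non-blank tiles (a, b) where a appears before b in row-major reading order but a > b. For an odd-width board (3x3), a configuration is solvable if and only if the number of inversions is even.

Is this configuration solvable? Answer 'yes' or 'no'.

Answer: no

Derivation:
Inversions (pairs i<j in row-major order where tile[i] > tile[j] > 0): 17
17 is odd, so the puzzle is not solvable.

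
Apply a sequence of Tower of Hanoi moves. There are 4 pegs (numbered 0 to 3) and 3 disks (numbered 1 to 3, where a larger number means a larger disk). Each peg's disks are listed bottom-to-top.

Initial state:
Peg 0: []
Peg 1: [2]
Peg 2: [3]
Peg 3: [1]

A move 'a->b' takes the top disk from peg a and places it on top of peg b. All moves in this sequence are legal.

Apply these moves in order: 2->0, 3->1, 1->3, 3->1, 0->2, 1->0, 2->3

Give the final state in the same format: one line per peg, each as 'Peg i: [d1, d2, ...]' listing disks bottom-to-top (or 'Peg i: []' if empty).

Answer: Peg 0: [1]
Peg 1: [2]
Peg 2: []
Peg 3: [3]

Derivation:
After move 1 (2->0):
Peg 0: [3]
Peg 1: [2]
Peg 2: []
Peg 3: [1]

After move 2 (3->1):
Peg 0: [3]
Peg 1: [2, 1]
Peg 2: []
Peg 3: []

After move 3 (1->3):
Peg 0: [3]
Peg 1: [2]
Peg 2: []
Peg 3: [1]

After move 4 (3->1):
Peg 0: [3]
Peg 1: [2, 1]
Peg 2: []
Peg 3: []

After move 5 (0->2):
Peg 0: []
Peg 1: [2, 1]
Peg 2: [3]
Peg 3: []

After move 6 (1->0):
Peg 0: [1]
Peg 1: [2]
Peg 2: [3]
Peg 3: []

After move 7 (2->3):
Peg 0: [1]
Peg 1: [2]
Peg 2: []
Peg 3: [3]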